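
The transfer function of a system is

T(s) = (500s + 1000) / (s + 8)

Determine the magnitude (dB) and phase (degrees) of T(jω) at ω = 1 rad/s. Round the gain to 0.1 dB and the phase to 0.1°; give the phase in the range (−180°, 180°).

Substitute s = j1:
Numerator: 500(j1) + 1000 = 1000 + j500
Denominator: (j1) + 8 = 8 + j1
|N| = √(1000² + 500²) ≈ 1118, ∠N ≈ 26.57°
|D| = √(8² + 1²) ≈ 8.0623, ∠D ≈ 7.13°
|T| = 1118 / 8.0623 ≈ 138.67
Gain = 20 log₁₀(138.67) ≈ 42.84 dB
∠T = 26.57° − 7.13° = 19.44°

42.8 dB, 19.4°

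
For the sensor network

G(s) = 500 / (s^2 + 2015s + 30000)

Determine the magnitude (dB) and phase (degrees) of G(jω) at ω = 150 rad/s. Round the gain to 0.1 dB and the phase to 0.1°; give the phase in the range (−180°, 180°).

-55.6 dB, -88.6°

Substitute s = j150:
Numerator: 500 = 500 + j0
Denominator: (j150)^2 + 2015(j150) + 30000 = 7500 + j302250
|N| = √(500² + 0²) ≈ 500, ∠N ≈ 0.00°
|D| = √(7500² + 302250²) ≈ 3.0234e+05, ∠D ≈ 88.58°
|G| = 500 / 3.0234e+05 ≈ 0.0016538
Gain = 20 log₁₀(0.0016538) ≈ -55.63 dB
∠G = 0.00° − 88.58° = -88.58°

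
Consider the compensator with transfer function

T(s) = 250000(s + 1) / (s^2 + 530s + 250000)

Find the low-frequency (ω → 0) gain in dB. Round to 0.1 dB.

0.0 dB

T(0) = 250000·1 / 250000 = 1
20 log₁₀(1) ≈ 0.00 dB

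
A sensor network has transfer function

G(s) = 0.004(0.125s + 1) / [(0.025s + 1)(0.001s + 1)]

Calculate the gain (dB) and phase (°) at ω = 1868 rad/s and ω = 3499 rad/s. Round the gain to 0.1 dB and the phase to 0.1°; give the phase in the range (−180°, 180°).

ω = 1868: -40.5 dB, -60.9°; ω = 3499: -45.2 dB, -73.5°

At ω = 1868 rad/s:
zero (1 + j1868·0.125) = 1 + j233.5 → |·| ≈ 233.5, ∠ ≈ 89.75°
pole (1 + j1868·0.025) = 1 + j46.7 → |·| ≈ 46.711, ∠ ≈ 88.77°
pole (1 + j1868·0.001) = 1 + j1.868 → |·| ≈ 2.1188, ∠ ≈ 61.84°
|G| = 0.004 · 233.5 / (46.711 · 2.1188) ≈ 0.0094371
Gain = 20 log₁₀(0.0094371) ≈ -40.50 dB
∠G = (89.75°) − (88.77° + 61.84°) = -60.86°

At ω = 3499 rad/s:
zero (1 + j3499·0.125) = 1 + j437.375 → |·| ≈ 437.38, ∠ ≈ 89.87°
pole (1 + j3499·0.025) = 1 + j87.475 → |·| ≈ 87.481, ∠ ≈ 89.35°
pole (1 + j3499·0.001) = 1 + j3.499 → |·| ≈ 3.6391, ∠ ≈ 74.05°
|G| = 0.004 · 437.38 / (87.481 · 3.6391) ≈ 0.0054956
Gain = 20 log₁₀(0.0054956) ≈ -45.20 dB
∠G = (89.87°) − (89.35° + 74.05°) = -73.53°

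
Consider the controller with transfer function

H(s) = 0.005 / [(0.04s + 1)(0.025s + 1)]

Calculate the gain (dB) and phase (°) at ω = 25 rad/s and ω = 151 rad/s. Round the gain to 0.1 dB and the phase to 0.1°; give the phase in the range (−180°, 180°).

At ω = 25 rad/s:
pole (1 + j25·0.04) = 1 + j1 → |·| ≈ 1.4142, ∠ ≈ 45.00°
pole (1 + j25·0.025) = 1 + j0.625 → |·| ≈ 1.1792, ∠ ≈ 32.01°
|H| = 0.005 · 1 / (1.4142 · 1.1792) ≈ 0.0029983
Gain = 20 log₁₀(0.0029983) ≈ -50.46 dB
∠H = (0°) − (45.00° + 32.01°) = -77.01°

At ω = 151 rad/s:
pole (1 + j151·0.04) = 1 + j6.04 → |·| ≈ 6.1222, ∠ ≈ 80.60°
pole (1 + j151·0.025) = 1 + j3.775 → |·| ≈ 3.9052, ∠ ≈ 75.16°
|H| = 0.005 · 1 / (6.1222 · 3.9052) ≈ 0.00020913
Gain = 20 log₁₀(0.00020913) ≈ -73.59 dB
∠H = (0°) − (80.60° + 75.16°) = -155.76°

ω = 25: -50.5 dB, -77.0°; ω = 151: -73.6 dB, -155.8°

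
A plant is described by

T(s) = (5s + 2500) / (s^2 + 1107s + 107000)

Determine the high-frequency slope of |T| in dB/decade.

Each pole contributes −20 dB/decade at high frequency; each zero contributes +20 dB/decade.
Net: 1 zero(s) − 2 pole(s) → -20 dB/decade.

-20 dB/decade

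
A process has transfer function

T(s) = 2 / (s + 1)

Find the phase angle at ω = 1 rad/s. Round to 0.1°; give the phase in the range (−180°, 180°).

-45.0°

Substitute s = j1:
Numerator: 2 = 2 + j0
Denominator: (j1) + 1 = 1 + j1
|N| = √(2² + 0²) ≈ 2, ∠N ≈ 0.00°
|D| = √(1² + 1²) ≈ 1.4142, ∠D ≈ 45.00°
∠T = 0.00° − 45.00° = -45.00°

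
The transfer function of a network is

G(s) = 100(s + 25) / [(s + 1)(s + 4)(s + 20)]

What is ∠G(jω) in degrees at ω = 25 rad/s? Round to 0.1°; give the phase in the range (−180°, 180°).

At s = jω = j25:
zero (s+25): 25 + j25 → |·| = √(25²+25²) = √1250 ≈ 35.355, ∠ = arctan(25/25) ≈ 45.00°
pole (s+1): 1 + j25 → |·| = √(1²+25²) = √626 ≈ 25.02, ∠ = arctan(25/1) ≈ 87.71°
pole (s+4): 4 + j25 → |·| = √(4²+25²) = √641 ≈ 25.318, ∠ = arctan(25/4) ≈ 80.91°
pole (s+20): 20 + j25 → |·| = √(20²+25²) = √1025 ≈ 32.016, ∠ = arctan(25/20) ≈ 51.34°
∠G = 45.00° − 219.96° = -174.96°

-175.0°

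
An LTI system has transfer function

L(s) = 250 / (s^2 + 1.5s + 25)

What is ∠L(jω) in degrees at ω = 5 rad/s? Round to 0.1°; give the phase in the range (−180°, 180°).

-90.0°

At s = jω = j5:
quadratic: (j5)² + 1.5·j5 + 25 = 0 + j7.5 → |·| ≈ 7.5, ∠ ≈ 90.00°
∠L = 0.00° − 90.00° = -90.00°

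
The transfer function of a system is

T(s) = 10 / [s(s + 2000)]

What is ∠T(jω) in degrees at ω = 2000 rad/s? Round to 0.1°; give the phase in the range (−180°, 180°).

-135.0°

At s = jω = j2000:
pole (s+2000): 2000 + j2000 → |·| = √(2000²+2000²) = √8000000 ≈ 2828.4, ∠ = arctan(2000/2000) ≈ 45.00°
pole at origin: |s| = 2000, ∠ = 90.00° (in denominator)
∠T = 0.00° − 135.00° = -135.00°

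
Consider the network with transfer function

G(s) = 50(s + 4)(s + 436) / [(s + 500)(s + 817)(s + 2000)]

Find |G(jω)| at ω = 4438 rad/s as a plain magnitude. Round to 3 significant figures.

At s = jω = j4438:
zero (s+4): 4 + j4438 → |·| = √(4²+4438²) = √19695860 ≈ 4438, ∠ = arctan(4438/4) ≈ 89.95°
zero (s+436): 436 + j4438 → |·| = √(436²+4438²) = √19885940 ≈ 4459.4, ∠ = arctan(4438/436) ≈ 84.39°
pole (s+500): 500 + j4438 → |·| = √(500²+4438²) = √19945844 ≈ 4466.1, ∠ = arctan(4438/500) ≈ 83.57°
pole (s+817): 817 + j4438 → |·| = √(817²+4438²) = √20363333 ≈ 4512.6, ∠ = arctan(4438/817) ≈ 79.57°
pole (s+2000): 2000 + j4438 → |·| = √(2000²+4438²) = √23695844 ≈ 4867.8, ∠ = arctan(4438/2000) ≈ 65.74°
|G| = 50 · 1.9791e+07 / 9.8104e+10 ≈ 0.010087

0.0101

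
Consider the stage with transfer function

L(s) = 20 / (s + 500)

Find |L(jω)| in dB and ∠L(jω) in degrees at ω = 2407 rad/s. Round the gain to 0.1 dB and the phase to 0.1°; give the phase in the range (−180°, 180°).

Substitute s = j2407:
Numerator: 20 = 20 + j0
Denominator: (j2407) + 500 = 500 + j2407
|N| = √(20² + 0²) ≈ 20, ∠N ≈ 0.00°
|D| = √(500² + 2407²) ≈ 2458.4, ∠D ≈ 78.26°
|L| = 20 / 2458.4 ≈ 0.0081354
Gain = 20 log₁₀(0.0081354) ≈ -41.79 dB
∠L = 0.00° − 78.26° = -78.26°

-41.8 dB, -78.3°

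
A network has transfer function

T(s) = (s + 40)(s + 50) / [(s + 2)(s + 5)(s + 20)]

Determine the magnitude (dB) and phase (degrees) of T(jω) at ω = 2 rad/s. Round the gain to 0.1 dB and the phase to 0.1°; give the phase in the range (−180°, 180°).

At s = jω = j2:
zero (s+40): 40 + j2 → |·| = √(40²+2²) = √1604 ≈ 40.05, ∠ = arctan(2/40) ≈ 2.86°
zero (s+50): 50 + j2 → |·| = √(50²+2²) = √2504 ≈ 50.04, ∠ = arctan(2/50) ≈ 2.29°
pole (s+2): 2 + j2 → |·| = √(2²+2²) = √8 ≈ 2.8284, ∠ = arctan(2/2) ≈ 45.00°
pole (s+5): 5 + j2 → |·| = √(5²+2²) = √29 ≈ 5.3852, ∠ = arctan(2/5) ≈ 21.80°
pole (s+20): 20 + j2 → |·| = √(20²+2²) = √404 ≈ 20.1, ∠ = arctan(2/20) ≈ 5.71°
|T| = 1 · 2004.1 / 306.15 ≈ 6.5461
Gain = 20 log₁₀(6.5461) ≈ 16.32 dB
∠T = 5.15° − 72.51° = -67.36°

16.3 dB, -67.4°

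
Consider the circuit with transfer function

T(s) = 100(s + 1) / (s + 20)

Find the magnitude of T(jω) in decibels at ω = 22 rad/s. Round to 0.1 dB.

At s = jω = j22:
zero (s+1): 1 + j22 → |·| = √(1²+22²) = √485 ≈ 22.023, ∠ = arctan(22/1) ≈ 87.40°
pole (s+20): 20 + j22 → |·| = √(20²+22²) = √884 ≈ 29.732, ∠ = arctan(22/20) ≈ 47.73°
|T| = 100 · 22.023 / 29.732 ≈ 74.072
Gain = 20 log₁₀(74.072) ≈ 37.39 dB

37.4 dB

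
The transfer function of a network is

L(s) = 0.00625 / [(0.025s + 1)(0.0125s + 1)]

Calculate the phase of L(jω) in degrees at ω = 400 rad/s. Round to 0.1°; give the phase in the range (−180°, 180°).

At ω = 400 rad/s:
pole (1 + j400·0.025) = 1 + j10 → |·| ≈ 10.05, ∠ ≈ 84.29°
pole (1 + j400·0.0125) = 1 + j5 → |·| ≈ 5.099, ∠ ≈ 78.69°
∠L = (0°) − (84.29° + 78.69°) = -162.98°

-163.0°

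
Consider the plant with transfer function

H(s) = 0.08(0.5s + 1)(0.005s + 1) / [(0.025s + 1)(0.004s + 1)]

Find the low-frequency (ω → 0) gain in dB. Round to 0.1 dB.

-21.9 dB

H(0) = 0.08 · 1 / 1 = 0.08
20 log₁₀(0.08) ≈ -21.94 dB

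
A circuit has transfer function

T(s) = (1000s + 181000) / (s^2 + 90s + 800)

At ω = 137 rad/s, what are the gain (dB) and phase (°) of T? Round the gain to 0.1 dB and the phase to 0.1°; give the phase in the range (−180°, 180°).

Substitute s = j137:
Numerator: 1000(j137) + 181000 = 181000 + j137000
Denominator: (j137)^2 + 90(j137) + 800 = -17969 + j12330
|N| = √(181000² + 137000²) ≈ 2.27e+05, ∠N ≈ 37.12°
|D| = √(17969² + 12330²) ≈ 21793, ∠D ≈ 145.54°
|T| = 2.27e+05 / 21793 ≈ 10.416
Gain = 20 log₁₀(10.416) ≈ 20.35 dB
∠T = 37.12° − 145.54° = -108.42°

20.4 dB, -108.4°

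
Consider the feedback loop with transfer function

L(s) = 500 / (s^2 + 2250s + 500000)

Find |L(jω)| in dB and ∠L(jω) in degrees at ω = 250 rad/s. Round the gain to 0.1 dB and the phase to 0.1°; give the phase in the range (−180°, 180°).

-63.1 dB, -52.1°

Substitute s = j250:
Numerator: 500 = 500 + j0
Denominator: (j250)^2 + 2250(j250) + 500000 = 437500 + j562500
|N| = √(500² + 0²) ≈ 500, ∠N ≈ 0.00°
|D| = √(437500² + 562500²) ≈ 7.1261e+05, ∠D ≈ 52.13°
|L| = 500 / 7.1261e+05 ≈ 0.00070165
Gain = 20 log₁₀(0.00070165) ≈ -63.08 dB
∠L = 0.00° − 52.13° = -52.13°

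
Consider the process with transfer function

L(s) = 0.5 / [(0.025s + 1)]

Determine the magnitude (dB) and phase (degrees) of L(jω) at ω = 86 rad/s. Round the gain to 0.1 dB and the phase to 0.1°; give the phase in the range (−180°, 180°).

-13.5 dB, -65.1°

At ω = 86 rad/s:
pole (1 + j86·0.025) = 1 + j2.15 → |·| ≈ 2.3712, ∠ ≈ 65.06°
|L| = 0.5 · 1 / (2.3712) ≈ 0.21086
Gain = 20 log₁₀(0.21086) ≈ -13.52 dB
∠L = (0°) − (65.06°) = -65.06°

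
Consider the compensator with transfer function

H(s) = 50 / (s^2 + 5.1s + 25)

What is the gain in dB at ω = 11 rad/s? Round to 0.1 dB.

At s = jω = j11:
quadratic: (j11)² + 5.1·j11 + 25 = -96 + j56.1 → |·| ≈ 111.19, ∠ ≈ 149.70°
|H| = 50 / 111.19 ≈ 0.44968
Gain = 20 log₁₀(0.44968) ≈ -6.94 dB

-6.9 dB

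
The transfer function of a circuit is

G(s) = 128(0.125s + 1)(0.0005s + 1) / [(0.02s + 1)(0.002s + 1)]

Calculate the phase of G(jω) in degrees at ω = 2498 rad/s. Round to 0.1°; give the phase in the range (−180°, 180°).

At ω = 2498 rad/s:
zero (1 + j2498·0.125) = 1 + j312.25 → |·| ≈ 312.25, ∠ ≈ 89.82°
zero (1 + j2498·0.0005) = 1 + j1.249 → |·| ≈ 1.6, ∠ ≈ 51.32°
pole (1 + j2498·0.02) = 1 + j49.96 → |·| ≈ 49.97, ∠ ≈ 88.85°
pole (1 + j2498·0.002) = 1 + j4.996 → |·| ≈ 5.0951, ∠ ≈ 78.68°
∠G = (89.82° + 51.32°) − (88.85° + 78.68°) = -26.39°

-26.4°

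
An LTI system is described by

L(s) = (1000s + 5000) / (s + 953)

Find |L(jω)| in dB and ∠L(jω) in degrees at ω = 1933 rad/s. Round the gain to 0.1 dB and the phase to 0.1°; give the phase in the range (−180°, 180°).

59.1 dB, 26.1°

Substitute s = j1933:
Numerator: 1000(j1933) + 5000 = 5000 + j1933000
Denominator: (j1933) + 953 = 953 + j1933
|N| = √(5000² + 1933000²) ≈ 1.933e+06, ∠N ≈ 89.85°
|D| = √(953² + 1933²) ≈ 2155.2, ∠D ≈ 63.76°
|L| = 1.933e+06 / 2155.2 ≈ 896.9
Gain = 20 log₁₀(896.9) ≈ 59.05 dB
∠L = 89.85° − 63.76° = 26.09°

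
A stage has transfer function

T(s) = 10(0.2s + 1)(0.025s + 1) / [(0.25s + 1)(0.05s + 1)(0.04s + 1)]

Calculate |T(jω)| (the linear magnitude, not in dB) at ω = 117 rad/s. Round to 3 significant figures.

0.871

At ω = 117 rad/s:
zero (1 + j117·0.2) = 1 + j23.4 → |·| ≈ 23.421, ∠ ≈ 87.55°
zero (1 + j117·0.025) = 1 + j2.925 → |·| ≈ 3.0912, ∠ ≈ 71.13°
pole (1 + j117·0.25) = 1 + j29.25 → |·| ≈ 29.267, ∠ ≈ 88.04°
pole (1 + j117·0.05) = 1 + j5.85 → |·| ≈ 5.9349, ∠ ≈ 80.30°
pole (1 + j117·0.04) = 1 + j4.68 → |·| ≈ 4.7856, ∠ ≈ 77.94°
|T| = 10 · 23.421 · 3.0912 / (29.267 · 5.9349 · 4.7856) ≈ 0.87097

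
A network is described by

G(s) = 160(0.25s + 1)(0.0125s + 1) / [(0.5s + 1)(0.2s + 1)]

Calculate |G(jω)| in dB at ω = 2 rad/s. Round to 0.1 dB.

41.4 dB

At ω = 2 rad/s:
zero (1 + j2·0.25) = 1 + j0.5 → |·| ≈ 1.118, ∠ ≈ 26.57°
zero (1 + j2·0.0125) = 1 + j0.025 → |·| ≈ 1.0003, ∠ ≈ 1.43°
pole (1 + j2·0.5) = 1 + j1 → |·| ≈ 1.4142, ∠ ≈ 45.00°
pole (1 + j2·0.2) = 1 + j0.4 → |·| ≈ 1.077, ∠ ≈ 21.80°
|G| = 160 · 1.118 · 1.0003 / (1.4142 · 1.077) ≈ 117.48
Gain = 20 log₁₀(117.48) ≈ 41.40 dB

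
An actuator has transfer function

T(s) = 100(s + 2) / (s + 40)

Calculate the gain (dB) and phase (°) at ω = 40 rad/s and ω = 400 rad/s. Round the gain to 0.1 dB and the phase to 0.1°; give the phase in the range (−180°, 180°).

ω = 40: 37.0 dB, 42.1°; ω = 400: 40.0 dB, 5.4°

At s = jω = j40:
zero (s+2): 2 + j40 → |·| = √(2²+40²) = √1604 ≈ 40.05, ∠ = arctan(40/2) ≈ 87.14°
pole (s+40): 40 + j40 → |·| = √(40²+40²) = √3200 ≈ 56.569, ∠ = arctan(40/40) ≈ 45.00°
|T| = 100 · 40.05 / 56.569 ≈ 70.798
Gain = 20 log₁₀(70.798) ≈ 37.00 dB
∠T = 87.14° − 45.00° = 42.14°

At s = jω = j400:
zero (s+2): 2 + j400 → |·| = √(2²+400²) = √160004 ≈ 400, ∠ = arctan(400/2) ≈ 89.71°
pole (s+40): 40 + j400 → |·| = √(40²+400²) = √161600 ≈ 402, ∠ = arctan(400/40) ≈ 84.29°
|T| = 100 · 400 / 402 ≈ 99.502
Gain = 20 log₁₀(99.502) ≈ 39.96 dB
∠T = 89.71° − 84.29° = 5.42°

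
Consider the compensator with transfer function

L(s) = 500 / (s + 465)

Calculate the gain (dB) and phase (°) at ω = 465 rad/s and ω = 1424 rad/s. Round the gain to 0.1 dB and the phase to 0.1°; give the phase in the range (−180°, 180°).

At s = jω = j465:
pole (s+465): 465 + j465 → |·| = √(465²+465²) = √432450 ≈ 657.61, ∠ = arctan(465/465) ≈ 45.00°
|L| = 500 / 657.61 ≈ 0.76033
Gain = 20 log₁₀(0.76033) ≈ -2.38 dB
∠L = 0.00° − 45.00° = -45.00°

At s = jω = j1424:
pole (s+465): 465 + j1424 → |·| = √(465²+1424²) = √2244001 ≈ 1498, ∠ = arctan(1424/465) ≈ 71.92°
|L| = 500 / 1498 ≈ 0.33378
Gain = 20 log₁₀(0.33378) ≈ -9.53 dB
∠L = 0.00° − 71.92° = -71.92°

ω = 465: -2.4 dB, -45.0°; ω = 1424: -9.5 dB, -71.9°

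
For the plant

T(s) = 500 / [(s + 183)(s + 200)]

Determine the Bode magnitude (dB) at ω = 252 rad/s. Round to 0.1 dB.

At s = jω = j252:
pole (s+183): 183 + j252 → |·| = √(183²+252²) = √96993 ≈ 311.44, ∠ = arctan(252/183) ≈ 54.01°
pole (s+200): 200 + j252 → |·| = √(200²+252²) = √103504 ≈ 321.72, ∠ = arctan(252/200) ≈ 51.56°
|T| = 500 / 1.002e+05 ≈ 0.00499
Gain = 20 log₁₀(0.00499) ≈ -46.04 dB

-46.0 dB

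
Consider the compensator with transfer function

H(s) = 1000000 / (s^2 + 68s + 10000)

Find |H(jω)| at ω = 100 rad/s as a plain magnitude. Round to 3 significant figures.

147

At s = jω = j100:
quadratic: (j100)² + 68·j100 + 10000 = 0 + j6800 → |·| ≈ 6800, ∠ ≈ 90.00°
|H| = 1000000 / 6800 ≈ 147.06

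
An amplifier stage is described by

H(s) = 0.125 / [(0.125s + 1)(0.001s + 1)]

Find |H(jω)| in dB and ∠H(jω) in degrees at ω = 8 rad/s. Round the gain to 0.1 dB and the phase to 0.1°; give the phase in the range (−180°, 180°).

-21.1 dB, -45.5°

At ω = 8 rad/s:
pole (1 + j8·0.125) = 1 + j1 → |·| ≈ 1.4142, ∠ ≈ 45.00°
pole (1 + j8·0.001) = 1 + j0.008 → |·| ≈ 1, ∠ ≈ 0.46°
|H| = 0.125 · 1 / (1.4142 · 1) ≈ 0.088389
Gain = 20 log₁₀(0.088389) ≈ -21.07 dB
∠H = (0°) − (45.00° + 0.46°) = -45.46°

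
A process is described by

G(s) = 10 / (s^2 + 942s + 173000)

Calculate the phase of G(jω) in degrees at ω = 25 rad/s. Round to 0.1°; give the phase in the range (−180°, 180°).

Substitute s = j25:
Numerator: 10 = 10 + j0
Denominator: (j25)^2 + 942(j25) + 173000 = 172375 + j23550
|N| = √(10² + 0²) ≈ 10, ∠N ≈ 0.00°
|D| = √(172375² + 23550²) ≈ 1.7398e+05, ∠D ≈ 7.78°
∠G = 0.00° − 7.78° = -7.78°

-7.8°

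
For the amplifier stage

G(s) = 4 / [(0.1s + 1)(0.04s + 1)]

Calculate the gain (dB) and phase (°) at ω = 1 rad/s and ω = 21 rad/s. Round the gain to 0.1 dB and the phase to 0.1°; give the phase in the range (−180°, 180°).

At ω = 1 rad/s:
pole (1 + j1·0.1) = 1 + j0.1 → |·| ≈ 1.005, ∠ ≈ 5.71°
pole (1 + j1·0.04) = 1 + j0.04 → |·| ≈ 1.0008, ∠ ≈ 2.29°
|G| = 4 · 1 / (1.005 · 1.0008) ≈ 3.9769
Gain = 20 log₁₀(3.9769) ≈ 11.99 dB
∠G = (0°) − (5.71° + 2.29°) = -8.00°

At ω = 21 rad/s:
pole (1 + j21·0.1) = 1 + j2.1 → |·| ≈ 2.3259, ∠ ≈ 64.54°
pole (1 + j21·0.04) = 1 + j0.84 → |·| ≈ 1.306, ∠ ≈ 40.03°
|G| = 4 · 1 / (2.3259 · 1.306) ≈ 1.3168
Gain = 20 log₁₀(1.3168) ≈ 2.39 dB
∠G = (0°) − (64.54° + 40.03°) = -104.57°

ω = 1: 12.0 dB, -8.0°; ω = 21: 2.4 dB, -104.6°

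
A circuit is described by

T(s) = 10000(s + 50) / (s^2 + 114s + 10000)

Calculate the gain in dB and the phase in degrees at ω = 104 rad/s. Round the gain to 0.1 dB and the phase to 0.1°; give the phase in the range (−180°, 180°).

39.7 dB, -29.6°

At s = jω = j104:
zero (s+50): 50 + j104 → |·| = √(50²+104²) = √13316 ≈ 115.39, ∠ = arctan(104/50) ≈ 64.32°
quadratic: (j104)² + 114·j104 + 10000 = -816 + j11856 → |·| ≈ 11884, ∠ ≈ 93.94°
|T| = 10000 · 115.39 / 11884 ≈ 97.097
Gain = 20 log₁₀(97.097) ≈ 39.74 dB
∠T = 64.32° − 93.94° = -29.62°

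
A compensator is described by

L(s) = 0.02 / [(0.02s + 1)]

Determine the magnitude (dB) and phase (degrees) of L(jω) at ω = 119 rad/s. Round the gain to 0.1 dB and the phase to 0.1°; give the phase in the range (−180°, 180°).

At ω = 119 rad/s:
pole (1 + j119·0.02) = 1 + j2.38 → |·| ≈ 2.5815, ∠ ≈ 67.21°
|L| = 0.02 · 1 / (2.5815) ≈ 0.0077474
Gain = 20 log₁₀(0.0077474) ≈ -42.22 dB
∠L = (0°) − (67.21°) = -67.21°

-42.2 dB, -67.2°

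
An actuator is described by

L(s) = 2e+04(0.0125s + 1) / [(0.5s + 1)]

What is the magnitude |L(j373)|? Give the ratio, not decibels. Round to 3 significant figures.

At ω = 373 rad/s:
zero (1 + j373·0.0125) = 1 + j4.6625 → |·| ≈ 4.7685, ∠ ≈ 77.89°
pole (1 + j373·0.5) = 1 + j186.5 → |·| ≈ 186.5, ∠ ≈ 89.69°
|L| = 2e+04 · 4.7685 / (186.5) ≈ 511.37

511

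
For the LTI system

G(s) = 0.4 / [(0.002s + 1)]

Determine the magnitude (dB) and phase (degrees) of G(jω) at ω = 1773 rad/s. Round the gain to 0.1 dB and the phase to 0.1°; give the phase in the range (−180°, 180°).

-19.3 dB, -74.3°

At ω = 1773 rad/s:
pole (1 + j1773·0.002) = 1 + j3.546 → |·| ≈ 3.6843, ∠ ≈ 74.25°
|G| = 0.4 · 1 / (3.6843) ≈ 0.10857
Gain = 20 log₁₀(0.10857) ≈ -19.29 dB
∠G = (0°) − (74.25°) = -74.25°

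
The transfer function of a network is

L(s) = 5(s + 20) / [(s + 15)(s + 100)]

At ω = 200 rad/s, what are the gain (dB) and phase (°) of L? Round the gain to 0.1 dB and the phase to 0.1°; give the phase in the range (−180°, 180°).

At s = jω = j200:
zero (s+20): 20 + j200 → |·| = √(20²+200²) = √40400 ≈ 201, ∠ = arctan(200/20) ≈ 84.29°
pole (s+15): 15 + j200 → |·| = √(15²+200²) = √40225 ≈ 200.56, ∠ = arctan(200/15) ≈ 85.71°
pole (s+100): 100 + j200 → |·| = √(100²+200²) = √50000 ≈ 223.61, ∠ = arctan(200/100) ≈ 63.43°
|L| = 5 · 201 / 44847 ≈ 0.02241
Gain = 20 log₁₀(0.02241) ≈ -32.99 dB
∠L = 84.29° − 149.14° = -64.85°

-33.0 dB, -64.9°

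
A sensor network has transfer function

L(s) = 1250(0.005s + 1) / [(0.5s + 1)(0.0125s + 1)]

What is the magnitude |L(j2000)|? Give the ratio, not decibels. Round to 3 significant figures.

0.502

At ω = 2000 rad/s:
zero (1 + j2000·0.005) = 1 + j10 → |·| ≈ 10.05, ∠ ≈ 84.29°
pole (1 + j2000·0.5) = 1 + j1000 → |·| ≈ 1000, ∠ ≈ 89.94°
pole (1 + j2000·0.0125) = 1 + j25 → |·| ≈ 25.02, ∠ ≈ 87.71°
|L| = 1250 · 10.05 / (1000 · 25.02) ≈ 0.5021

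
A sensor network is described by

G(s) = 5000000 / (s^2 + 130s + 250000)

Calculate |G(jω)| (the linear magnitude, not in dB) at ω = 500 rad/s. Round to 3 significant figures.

At s = jω = j500:
quadratic: (j500)² + 130·j500 + 250000 = 0 + j65000 → |·| ≈ 65000, ∠ ≈ 90.00°
|G| = 5000000 / 65000 ≈ 76.923

76.9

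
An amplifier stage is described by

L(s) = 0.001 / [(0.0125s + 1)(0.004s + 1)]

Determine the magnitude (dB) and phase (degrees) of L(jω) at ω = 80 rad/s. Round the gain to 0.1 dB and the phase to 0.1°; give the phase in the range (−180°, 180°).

-63.4 dB, -62.7°

At ω = 80 rad/s:
pole (1 + j80·0.0125) = 1 + j1 → |·| ≈ 1.4142, ∠ ≈ 45.00°
pole (1 + j80·0.004) = 1 + j0.32 → |·| ≈ 1.05, ∠ ≈ 17.74°
|L| = 0.001 · 1 / (1.4142 · 1.05) ≈ 0.00067344
Gain = 20 log₁₀(0.00067344) ≈ -63.43 dB
∠L = (0°) − (45.00° + 17.74°) = -62.74°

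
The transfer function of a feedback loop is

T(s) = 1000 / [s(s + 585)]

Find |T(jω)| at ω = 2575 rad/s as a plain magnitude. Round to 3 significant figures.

At s = jω = j2575:
pole (s+585): 585 + j2575 → |·| = √(585²+2575²) = √6972850 ≈ 2640.6, ∠ = arctan(2575/585) ≈ 77.20°
pole at origin: |s| = 2575, ∠ = 90.00° (in denominator)
|T| = 1000 / 6.7995e+06 ≈ 0.00014707

0.000147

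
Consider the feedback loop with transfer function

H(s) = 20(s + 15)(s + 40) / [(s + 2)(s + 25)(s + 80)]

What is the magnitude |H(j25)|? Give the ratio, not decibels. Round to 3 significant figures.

At s = jω = j25:
zero (s+15): 15 + j25 → |·| = √(15²+25²) = √850 ≈ 29.155, ∠ = arctan(25/15) ≈ 59.04°
zero (s+40): 40 + j25 → |·| = √(40²+25²) = √2225 ≈ 47.17, ∠ = arctan(25/40) ≈ 32.01°
pole (s+2): 2 + j25 → |·| = √(2²+25²) = √629 ≈ 25.08, ∠ = arctan(25/2) ≈ 85.43°
pole (s+25): 25 + j25 → |·| = √(25²+25²) = √1250 ≈ 35.355, ∠ = arctan(25/25) ≈ 45.00°
pole (s+80): 80 + j25 → |·| = √(80²+25²) = √7025 ≈ 83.815, ∠ = arctan(25/80) ≈ 17.35°
|H| = 20 · 1375.2 / 74319 ≈ 0.37008

0.370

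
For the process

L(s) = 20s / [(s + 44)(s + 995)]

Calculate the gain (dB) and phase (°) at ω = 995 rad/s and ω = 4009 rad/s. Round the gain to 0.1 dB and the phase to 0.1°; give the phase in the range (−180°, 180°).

At s = jω = j995:
zero at origin: s = j995 → |·| = 995, ∠ = 90.00°
pole (s+44): 44 + j995 → |·| = √(44²+995²) = √991961 ≈ 995.97, ∠ = arctan(995/44) ≈ 87.47°
pole (s+995): 995 + j995 → |·| = √(995²+995²) = √1980050 ≈ 1407.1, ∠ = arctan(995/995) ≈ 45.00°
|L| = 20 · 995 / 1.4014e+06 ≈ 0.0142
Gain = 20 log₁₀(0.0142) ≈ -36.95 dB
∠L = 90.00° − 132.47° = -42.47°

At s = jω = j4009:
zero at origin: s = j4009 → |·| = 4009, ∠ = 90.00°
pole (s+44): 44 + j4009 → |·| = √(44²+4009²) = √16074017 ≈ 4009.2, ∠ = arctan(4009/44) ≈ 89.37°
pole (s+995): 995 + j4009 → |·| = √(995²+4009²) = √17062106 ≈ 4130.6, ∠ = arctan(4009/995) ≈ 76.06°
|L| = 20 · 4009 / 1.656e+07 ≈ 0.0048418
Gain = 20 log₁₀(0.0048418) ≈ -46.30 dB
∠L = 90.00° − 165.43° = -75.43°

ω = 995: -37.0 dB, -42.5°; ω = 4009: -46.3 dB, -75.4°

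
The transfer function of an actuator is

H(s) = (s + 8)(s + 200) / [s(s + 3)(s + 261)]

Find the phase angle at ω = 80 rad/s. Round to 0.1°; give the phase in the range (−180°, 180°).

-88.8°

At s = jω = j80:
zero (s+8): 8 + j80 → |·| = √(8²+80²) = √6464 ≈ 80.399, ∠ = arctan(80/8) ≈ 84.29°
zero (s+200): 200 + j80 → |·| = √(200²+80²) = √46400 ≈ 215.41, ∠ = arctan(80/200) ≈ 21.80°
pole (s+3): 3 + j80 → |·| = √(3²+80²) = √6409 ≈ 80.056, ∠ = arctan(80/3) ≈ 87.85°
pole (s+261): 261 + j80 → |·| = √(261²+80²) = √74521 ≈ 272.99, ∠ = arctan(80/261) ≈ 17.04°
pole at origin: |s| = 80, ∠ = 90.00° (in denominator)
∠H = 106.09° − 194.89° = -88.80°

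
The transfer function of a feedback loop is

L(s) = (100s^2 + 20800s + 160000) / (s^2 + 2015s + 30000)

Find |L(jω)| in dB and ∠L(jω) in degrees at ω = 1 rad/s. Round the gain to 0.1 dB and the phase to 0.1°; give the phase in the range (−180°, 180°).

Substitute s = j1:
Numerator: 100(j1)^2 + 20800(j1) + 160000 = 159900 + j20800
Denominator: (j1)^2 + 2015(j1) + 30000 = 29999 + j2015
|N| = √(159900² + 20800²) ≈ 1.6125e+05, ∠N ≈ 7.41°
|D| = √(29999² + 2015²) ≈ 30067, ∠D ≈ 3.84°
|L| = 1.6125e+05 / 30067 ≈ 5.363
Gain = 20 log₁₀(5.363) ≈ 14.59 dB
∠L = 7.41° − 3.84° = 3.57°

14.6 dB, 3.6°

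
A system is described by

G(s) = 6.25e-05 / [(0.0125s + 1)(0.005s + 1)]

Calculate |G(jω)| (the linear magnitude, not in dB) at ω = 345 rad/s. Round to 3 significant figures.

7.08e-06

At ω = 345 rad/s:
pole (1 + j345·0.0125) = 1 + j4.3125 → |·| ≈ 4.4269, ∠ ≈ 76.94°
pole (1 + j345·0.005) = 1 + j1.725 → |·| ≈ 1.9939, ∠ ≈ 59.90°
|G| = 6.25e-05 · 1 / (4.4269 · 1.9939) ≈ 7.0807e-06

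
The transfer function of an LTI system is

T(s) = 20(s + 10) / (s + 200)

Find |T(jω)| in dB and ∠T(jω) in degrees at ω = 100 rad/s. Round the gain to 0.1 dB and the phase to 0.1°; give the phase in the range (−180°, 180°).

At s = jω = j100:
zero (s+10): 10 + j100 → |·| = √(10²+100²) = √10100 ≈ 100.5, ∠ = arctan(100/10) ≈ 84.29°
pole (s+200): 200 + j100 → |·| = √(200²+100²) = √50000 ≈ 223.61, ∠ = arctan(100/200) ≈ 26.57°
|T| = 20 · 100.5 / 223.61 ≈ 8.9889
Gain = 20 log₁₀(8.9889) ≈ 19.07 dB
∠T = 84.29° − 26.57° = 57.72°

19.1 dB, 57.7°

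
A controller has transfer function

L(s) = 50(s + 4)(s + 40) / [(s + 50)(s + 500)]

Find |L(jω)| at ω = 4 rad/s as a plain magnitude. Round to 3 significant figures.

At s = jω = j4:
zero (s+4): 4 + j4 → |·| = √(4²+4²) = √32 ≈ 5.6569, ∠ = arctan(4/4) ≈ 45.00°
zero (s+40): 40 + j4 → |·| = √(40²+4²) = √1616 ≈ 40.2, ∠ = arctan(4/40) ≈ 5.71°
pole (s+50): 50 + j4 → |·| = √(50²+4²) = √2516 ≈ 50.16, ∠ = arctan(4/50) ≈ 4.57°
pole (s+500): 500 + j4 → |·| = √(500²+4²) = √250016 ≈ 500.02, ∠ = arctan(4/500) ≈ 0.46°
|L| = 50 · 227.41 / 25081 ≈ 0.45335

0.453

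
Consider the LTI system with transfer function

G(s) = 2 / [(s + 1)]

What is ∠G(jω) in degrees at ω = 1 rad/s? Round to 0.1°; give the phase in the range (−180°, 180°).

-45.0°

At ω = 1 rad/s:
pole (1 + j1·1) = 1 + j1 → |·| ≈ 1.4142, ∠ ≈ 45.00°
∠G = (0°) − (45.00°) = -45.00°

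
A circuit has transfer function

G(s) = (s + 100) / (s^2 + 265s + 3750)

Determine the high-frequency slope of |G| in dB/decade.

-20 dB/decade

Each pole contributes −20 dB/decade at high frequency; each zero contributes +20 dB/decade.
Net: 1 zero(s) − 2 pole(s) → -20 dB/decade.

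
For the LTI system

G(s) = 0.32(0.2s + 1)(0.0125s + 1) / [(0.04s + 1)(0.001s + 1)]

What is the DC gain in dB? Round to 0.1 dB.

G(0) = 0.32 · 1 / 1 = 0.32
20 log₁₀(0.32) ≈ -9.90 dB

-9.9 dB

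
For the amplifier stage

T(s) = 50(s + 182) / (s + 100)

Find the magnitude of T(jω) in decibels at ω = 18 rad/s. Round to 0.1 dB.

At s = jω = j18:
zero (s+182): 182 + j18 → |·| = √(182²+18²) = √33448 ≈ 182.89, ∠ = arctan(18/182) ≈ 5.65°
pole (s+100): 100 + j18 → |·| = √(100²+18²) = √10324 ≈ 101.61, ∠ = arctan(18/100) ≈ 10.20°
|T| = 50 · 182.89 / 101.61 ≈ 89.996
Gain = 20 log₁₀(89.996) ≈ 39.08 dB

39.1 dB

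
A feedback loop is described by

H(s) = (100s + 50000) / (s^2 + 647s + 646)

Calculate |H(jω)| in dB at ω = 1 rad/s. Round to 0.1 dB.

34.8 dB

Substitute s = j1:
Numerator: 100(j1) + 50000 = 50000 + j100
Denominator: (j1)^2 + 647(j1) + 646 = 645 + j647
|N| = √(50000² + 100²) ≈ 50000, ∠N ≈ 0.11°
|D| = √(645² + 647²) ≈ 913.58, ∠D ≈ 45.09°
|H| = 50000 / 913.58 ≈ 54.73
Gain = 20 log₁₀(54.73) ≈ 34.76 dB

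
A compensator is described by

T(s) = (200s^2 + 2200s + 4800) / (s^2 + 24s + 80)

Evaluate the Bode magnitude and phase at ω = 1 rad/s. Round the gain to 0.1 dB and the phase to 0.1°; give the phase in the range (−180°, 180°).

35.8 dB, 8.7°

Substitute s = j1:
Numerator: 200(j1)^2 + 2200(j1) + 4800 = 4600 + j2200
Denominator: (j1)^2 + 24(j1) + 80 = 79 + j24
|N| = √(4600² + 2200²) ≈ 5099, ∠N ≈ 25.56°
|D| = √(79² + 24²) ≈ 82.565, ∠D ≈ 16.90°
|T| = 5099 / 82.565 ≈ 61.757
Gain = 20 log₁₀(61.757) ≈ 35.81 dB
∠T = 25.56° − 16.90° = 8.66°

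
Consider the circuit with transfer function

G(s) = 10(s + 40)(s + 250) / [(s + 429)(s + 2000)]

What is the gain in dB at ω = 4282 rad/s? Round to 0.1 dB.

At s = jω = j4282:
zero (s+40): 40 + j4282 → |·| = √(40²+4282²) = √18337124 ≈ 4282.2, ∠ = arctan(4282/40) ≈ 89.46°
zero (s+250): 250 + j4282 → |·| = √(250²+4282²) = √18398024 ≈ 4289.3, ∠ = arctan(4282/250) ≈ 86.66°
pole (s+429): 429 + j4282 → |·| = √(429²+4282²) = √18519565 ≈ 4303.4, ∠ = arctan(4282/429) ≈ 84.28°
pole (s+2000): 2000 + j4282 → |·| = √(2000²+4282²) = √22335524 ≈ 4726, ∠ = arctan(4282/2000) ≈ 64.96°
|G| = 10 · 1.8368e+07 / 2.0338e+07 ≈ 9.0314
Gain = 20 log₁₀(9.0314) ≈ 19.12 dB

19.1 dB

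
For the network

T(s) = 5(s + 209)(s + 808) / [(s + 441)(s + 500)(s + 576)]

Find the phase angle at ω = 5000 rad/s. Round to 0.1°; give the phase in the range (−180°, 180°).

-84.3°

At s = jω = j5000:
zero (s+209): 209 + j5000 → |·| = √(209²+5000²) = √25043681 ≈ 5004.4, ∠ = arctan(5000/209) ≈ 87.61°
zero (s+808): 808 + j5000 → |·| = √(808²+5000²) = √25652864 ≈ 5064.9, ∠ = arctan(5000/808) ≈ 80.82°
pole (s+441): 441 + j5000 → |·| = √(441²+5000²) = √25194481 ≈ 5019.4, ∠ = arctan(5000/441) ≈ 84.96°
pole (s+500): 500 + j5000 → |·| = √(500²+5000²) = √25250000 ≈ 5024.9, ∠ = arctan(5000/500) ≈ 84.29°
pole (s+576): 576 + j5000 → |·| = √(576²+5000²) = √25331776 ≈ 5033.1, ∠ = arctan(5000/576) ≈ 83.43°
∠T = 168.43° − 252.68° = -84.25°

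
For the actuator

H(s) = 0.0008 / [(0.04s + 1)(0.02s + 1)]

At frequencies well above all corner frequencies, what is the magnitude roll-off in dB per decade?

Each pole contributes −20 dB/decade at high frequency; each zero contributes +20 dB/decade.
Net: 0 zero(s) − 2 pole(s) → -40 dB/decade.

-40 dB/decade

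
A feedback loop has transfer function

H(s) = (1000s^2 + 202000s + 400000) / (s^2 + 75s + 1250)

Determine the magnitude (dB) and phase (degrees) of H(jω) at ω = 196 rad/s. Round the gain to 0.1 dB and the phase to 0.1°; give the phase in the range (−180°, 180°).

62.8 dB, -24.6°

Substitute s = j196:
Numerator: 1000(j196)^2 + 202000(j196) + 400000 = -38016000 + j39592000
Denominator: (j196)^2 + 75(j196) + 1250 = -37166 + j14700
|N| = √(38016000² + 39592000²) ≈ 5.4888e+07, ∠N ≈ 133.84°
|D| = √(37166² + 14700²) ≈ 39968, ∠D ≈ 158.42°
|H| = 5.4888e+07 / 39968 ≈ 1373.3
Gain = 20 log₁₀(1373.3) ≈ 62.76 dB
∠H = 133.84° − 158.42° = -24.58°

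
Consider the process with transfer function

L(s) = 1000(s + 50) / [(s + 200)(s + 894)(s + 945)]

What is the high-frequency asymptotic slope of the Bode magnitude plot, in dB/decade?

Each pole contributes −20 dB/decade at high frequency; each zero contributes +20 dB/decade.
Net: 1 zero(s) − 3 pole(s) → -40 dB/decade.

-40 dB/decade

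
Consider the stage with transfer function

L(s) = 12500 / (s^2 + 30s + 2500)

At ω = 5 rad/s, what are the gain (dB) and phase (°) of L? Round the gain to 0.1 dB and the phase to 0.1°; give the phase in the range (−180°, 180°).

14.1 dB, -3.5°

At s = jω = j5:
quadratic: (j5)² + 30·j5 + 2500 = 2475 + j150 → |·| ≈ 2479.5, ∠ ≈ 3.47°
|L| = 12500 / 2479.5 ≈ 5.0413
Gain = 20 log₁₀(5.0413) ≈ 14.05 dB
∠L = 0.00° − 3.47° = -3.47°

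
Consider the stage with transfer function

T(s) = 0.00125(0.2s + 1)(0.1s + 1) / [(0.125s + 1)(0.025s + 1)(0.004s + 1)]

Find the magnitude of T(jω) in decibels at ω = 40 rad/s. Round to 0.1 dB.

-44.9 dB

At ω = 40 rad/s:
zero (1 + j40·0.2) = 1 + j8 → |·| ≈ 8.0623, ∠ ≈ 82.87°
zero (1 + j40·0.1) = 1 + j4 → |·| ≈ 4.1231, ∠ ≈ 75.96°
pole (1 + j40·0.125) = 1 + j5 → |·| ≈ 5.099, ∠ ≈ 78.69°
pole (1 + j40·0.025) = 1 + j1 → |·| ≈ 1.4142, ∠ ≈ 45.00°
pole (1 + j40·0.004) = 1 + j0.16 → |·| ≈ 1.0127, ∠ ≈ 9.09°
|T| = 0.00125 · 8.0623 · 4.1231 / (5.099 · 1.4142 · 1.0127) ≈ 0.0056901
Gain = 20 log₁₀(0.0056901) ≈ -44.90 dB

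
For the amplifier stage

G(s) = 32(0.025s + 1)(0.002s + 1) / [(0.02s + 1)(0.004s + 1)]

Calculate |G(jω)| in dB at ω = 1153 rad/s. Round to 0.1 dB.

26.6 dB

At ω = 1153 rad/s:
zero (1 + j1153·0.025) = 1 + j28.825 → |·| ≈ 28.842, ∠ ≈ 88.01°
zero (1 + j1153·0.002) = 1 + j2.306 → |·| ≈ 2.5135, ∠ ≈ 66.56°
pole (1 + j1153·0.02) = 1 + j23.06 → |·| ≈ 23.082, ∠ ≈ 87.52°
pole (1 + j1153·0.004) = 1 + j4.612 → |·| ≈ 4.7192, ∠ ≈ 77.77°
|G| = 32 · 28.842 · 2.5135 / (23.082 · 4.7192) ≈ 21.297
Gain = 20 log₁₀(21.297) ≈ 26.57 dB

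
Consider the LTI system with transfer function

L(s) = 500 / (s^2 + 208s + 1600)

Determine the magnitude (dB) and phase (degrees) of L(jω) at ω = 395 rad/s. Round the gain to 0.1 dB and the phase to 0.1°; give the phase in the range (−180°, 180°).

-50.9 dB, -152.0°

Substitute s = j395:
Numerator: 500 = 500 + j0
Denominator: (j395)^2 + 208(j395) + 1600 = -154425 + j82160
|N| = √(500² + 0²) ≈ 500, ∠N ≈ 0.00°
|D| = √(154425² + 82160²) ≈ 1.7492e+05, ∠D ≈ 151.99°
|L| = 500 / 1.7492e+05 ≈ 0.0028584
Gain = 20 log₁₀(0.0028584) ≈ -50.88 dB
∠L = 0.00° − 151.99° = -151.99°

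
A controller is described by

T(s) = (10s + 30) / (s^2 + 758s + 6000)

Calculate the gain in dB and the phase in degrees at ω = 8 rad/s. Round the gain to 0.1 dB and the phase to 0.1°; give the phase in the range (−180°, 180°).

Substitute s = j8:
Numerator: 10(j8) + 30 = 30 + j80
Denominator: (j8)^2 + 758(j8) + 6000 = 5936 + j6064
|N| = √(30² + 80²) ≈ 85.44, ∠N ≈ 69.44°
|D| = √(5936² + 6064²) ≈ 8485.8, ∠D ≈ 45.61°
|T| = 85.44 / 8485.8 ≈ 0.010069
Gain = 20 log₁₀(0.010069) ≈ -39.94 dB
∠T = 69.44° − 45.61° = 23.83°

-39.9 dB, 23.8°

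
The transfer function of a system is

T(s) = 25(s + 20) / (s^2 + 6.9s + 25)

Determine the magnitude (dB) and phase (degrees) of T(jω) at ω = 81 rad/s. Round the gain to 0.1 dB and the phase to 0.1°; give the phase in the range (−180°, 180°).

-10.0 dB, -99.0°

At s = jω = j81:
zero (s+20): 20 + j81 → |·| = √(20²+81²) = √6961 ≈ 83.433, ∠ = arctan(81/20) ≈ 76.13°
quadratic: (j81)² + 6.9·j81 + 25 = -6536 + j558.9 → |·| ≈ 6559.9, ∠ ≈ 175.11°
|T| = 25 · 83.433 / 6559.9 ≈ 0.31797
Gain = 20 log₁₀(0.31797) ≈ -9.95 dB
∠T = 76.13° − 175.11° = -98.98°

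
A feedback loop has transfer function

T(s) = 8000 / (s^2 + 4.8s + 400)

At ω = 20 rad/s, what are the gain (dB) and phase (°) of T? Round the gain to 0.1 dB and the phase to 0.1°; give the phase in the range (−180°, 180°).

At s = jω = j20:
quadratic: (j20)² + 4.8·j20 + 400 = 0 + j96 → |·| ≈ 96, ∠ ≈ 90.00°
|T| = 8000 / 96 ≈ 83.333
Gain = 20 log₁₀(83.333) ≈ 38.42 dB
∠T = 0.00° − 90.00° = -90.00°

38.4 dB, -90.0°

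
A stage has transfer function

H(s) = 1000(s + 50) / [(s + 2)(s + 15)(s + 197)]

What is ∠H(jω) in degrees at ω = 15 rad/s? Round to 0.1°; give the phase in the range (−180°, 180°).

-115.1°

At s = jω = j15:
zero (s+50): 50 + j15 → |·| = √(50²+15²) = √2725 ≈ 52.202, ∠ = arctan(15/50) ≈ 16.70°
pole (s+2): 2 + j15 → |·| = √(2²+15²) = √229 ≈ 15.133, ∠ = arctan(15/2) ≈ 82.41°
pole (s+15): 15 + j15 → |·| = √(15²+15²) = √450 ≈ 21.213, ∠ = arctan(15/15) ≈ 45.00°
pole (s+197): 197 + j15 → |·| = √(197²+15²) = √39034 ≈ 197.57, ∠ = arctan(15/197) ≈ 4.35°
∠H = 16.70° − 131.76° = -115.06°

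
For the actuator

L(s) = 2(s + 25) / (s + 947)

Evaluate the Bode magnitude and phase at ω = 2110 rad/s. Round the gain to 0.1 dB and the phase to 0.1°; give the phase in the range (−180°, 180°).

5.2 dB, 23.5°

At s = jω = j2110:
zero (s+25): 25 + j2110 → |·| = √(25²+2110²) = √4452725 ≈ 2110.1, ∠ = arctan(2110/25) ≈ 89.32°
pole (s+947): 947 + j2110 → |·| = √(947²+2110²) = √5348909 ≈ 2312.8, ∠ = arctan(2110/947) ≈ 65.83°
|L| = 2 · 2110.1 / 2312.8 ≈ 1.8247
Gain = 20 log₁₀(1.8247) ≈ 5.22 dB
∠L = 89.32° − 65.83° = 23.49°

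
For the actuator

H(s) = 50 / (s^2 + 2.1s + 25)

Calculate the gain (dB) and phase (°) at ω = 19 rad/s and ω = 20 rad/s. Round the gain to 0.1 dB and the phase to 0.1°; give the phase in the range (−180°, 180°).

At s = jω = j19:
quadratic: (j19)² + 2.1·j19 + 25 = -336 + j39.9 → |·| ≈ 338.36, ∠ ≈ 173.23°
|H| = 50 / 338.36 ≈ 0.14777
Gain = 20 log₁₀(0.14777) ≈ -16.61 dB
∠H = 0.00° − 173.23° = -173.23°

At s = jω = j20:
quadratic: (j20)² + 2.1·j20 + 25 = -375 + j42 → |·| ≈ 377.34, ∠ ≈ 173.61°
|H| = 50 / 377.34 ≈ 0.13251
Gain = 20 log₁₀(0.13251) ≈ -17.56 dB
∠H = 0.00° − 173.61° = -173.61°

ω = 19: -16.6 dB, -173.2°; ω = 20: -17.6 dB, -173.6°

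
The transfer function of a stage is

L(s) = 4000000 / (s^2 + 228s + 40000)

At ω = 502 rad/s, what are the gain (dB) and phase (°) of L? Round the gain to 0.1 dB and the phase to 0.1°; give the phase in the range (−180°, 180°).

At s = jω = j502:
quadratic: (j502)² + 228·j502 + 40000 = -212004 + j114456 → |·| ≈ 2.4093e+05, ∠ ≈ 151.64°
|L| = 4000000 / 2.4093e+05 ≈ 16.602
Gain = 20 log₁₀(16.602) ≈ 24.40 dB
∠L = 0.00° − 151.64° = -151.64°

24.4 dB, -151.6°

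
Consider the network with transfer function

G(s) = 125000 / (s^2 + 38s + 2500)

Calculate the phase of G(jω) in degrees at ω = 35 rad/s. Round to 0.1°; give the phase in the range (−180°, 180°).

-46.2°

At s = jω = j35:
quadratic: (j35)² + 38·j35 + 2500 = 1275 + j1330 → |·| ≈ 1842.4, ∠ ≈ 46.21°
∠G = 0.00° − 46.21° = -46.21°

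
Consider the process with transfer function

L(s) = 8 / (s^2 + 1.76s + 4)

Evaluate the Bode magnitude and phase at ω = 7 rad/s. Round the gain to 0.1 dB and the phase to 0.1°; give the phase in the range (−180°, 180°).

-15.3 dB, -164.7°

At s = jω = j7:
quadratic: (j7)² + 1.76·j7 + 4 = -45 + j12.32 → |·| ≈ 46.656, ∠ ≈ 164.69°
|L| = 8 / 46.656 ≈ 0.17147
Gain = 20 log₁₀(0.17147) ≈ -15.32 dB
∠L = 0.00° − 164.69° = -164.69°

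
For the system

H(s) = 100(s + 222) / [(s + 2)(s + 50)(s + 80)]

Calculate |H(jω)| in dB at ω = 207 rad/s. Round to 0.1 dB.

-50.2 dB

At s = jω = j207:
zero (s+222): 222 + j207 → |·| = √(222²+207²) = √92133 ≈ 303.53, ∠ = arctan(207/222) ≈ 43.00°
pole (s+2): 2 + j207 → |·| = √(2²+207²) = √42853 ≈ 207.01, ∠ = arctan(207/2) ≈ 89.45°
pole (s+50): 50 + j207 → |·| = √(50²+207²) = √45349 ≈ 212.95, ∠ = arctan(207/50) ≈ 76.42°
pole (s+80): 80 + j207 → |·| = √(80²+207²) = √49249 ≈ 221.92, ∠ = arctan(207/80) ≈ 68.87°
|H| = 100 · 303.53 / 9.7829e+06 ≈ 0.0031027
Gain = 20 log₁₀(0.0031027) ≈ -50.17 dB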